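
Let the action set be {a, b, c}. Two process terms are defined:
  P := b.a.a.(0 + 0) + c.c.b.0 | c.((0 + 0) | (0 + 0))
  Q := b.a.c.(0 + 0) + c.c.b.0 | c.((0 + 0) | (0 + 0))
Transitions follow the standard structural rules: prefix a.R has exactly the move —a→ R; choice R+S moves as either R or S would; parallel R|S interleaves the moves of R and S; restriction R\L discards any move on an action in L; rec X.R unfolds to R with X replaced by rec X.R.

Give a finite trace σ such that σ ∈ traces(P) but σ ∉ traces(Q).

baa

Reachable graph of P (11 states):
  p0 = b.a.a.(0 + 0) + c.c.b.0 | c.((0 + 0) | (0 + 0)) :: =b=> p1, =c=> p2, =c=> p3
  p1 = a.a.(0 + 0) :: =a=> p4
  p2 = c.b.0 | c.((0 + 0) | (0 + 0)) :: =c=> p5, =c=> p6
  p3 = c.c.b.0 | ((0 + 0) | (0 + 0)) :: =c=> p6
  p4 = a.(0 + 0) :: =a=> p7
  p5 = b.0 | c.((0 + 0) | (0 + 0)) :: =b=> p8, =c=> p9
  p6 = c.b.0 | ((0 + 0) | (0 + 0)) :: =c=> p9
  p7 = 0 + 0 :: deadlocked
  p8 = 0 | c.((0 + 0) | (0 + 0)) :: =c=> p10
  p9 = b.0 | ((0 + 0) | (0 + 0)) :: =b=> p10
  p10 = 0 | ((0 + 0) | (0 + 0)) :: deadlocked
Reachable graph of Q (11 states):
  q0 = b.a.c.(0 + 0) + c.c.b.0 | c.((0 + 0) | (0 + 0)) :: =b=> q1, =c=> q2, =c=> q3
  q1 = a.c.(0 + 0) :: =a=> q4
  q2 = c.b.0 | c.((0 + 0) | (0 + 0)) :: =c=> q5, =c=> q6
  q3 = c.c.b.0 | ((0 + 0) | (0 + 0)) :: =c=> q6
  q4 = c.(0 + 0) :: =c=> q7
  q5 = b.0 | c.((0 + 0) | (0 + 0)) :: =b=> q8, =c=> q9
  q6 = c.b.0 | ((0 + 0) | (0 + 0)) :: =c=> q9
  q7 = 0 + 0 :: deadlocked
  q8 = 0 | c.((0 + 0) | (0 + 0)) :: =c=> q10
  q9 = b.0 | ((0 + 0) | (0 + 0)) :: =b=> q10
  q10 = 0 | ((0 + 0) | (0 + 0)) :: deadlocked
Run σ = ⟨baa⟩ on P: start {p0}
  step 1 (b): {p1}
  step 2 (a): {p4}
  step 3 (a): {p7}
  ✓ P
Run σ = ⟨baa⟩ on Q: start {q0}
  step 1 (b): {q1}
  step 2 (a): {q4}
  step 3 (a): no successor for Q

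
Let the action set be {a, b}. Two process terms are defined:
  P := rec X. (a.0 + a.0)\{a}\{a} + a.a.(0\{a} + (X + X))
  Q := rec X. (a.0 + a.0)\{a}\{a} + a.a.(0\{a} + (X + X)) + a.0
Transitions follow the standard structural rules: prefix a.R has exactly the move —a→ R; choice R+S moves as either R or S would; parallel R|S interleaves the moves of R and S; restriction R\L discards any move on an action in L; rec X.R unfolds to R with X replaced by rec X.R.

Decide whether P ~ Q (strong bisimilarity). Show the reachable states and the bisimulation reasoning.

NO

P's transition system — 3 states:
  u0 = rec X. (a.0 + a.0)\{a}\{a} + a.a.(0\{a} + (X + X)) → —a→ u1
  u1 = a.(0\{a} + ((rec X. (a.0 + a.0)\{a}\{a} + a.a.(0\{a} + (X + X))) + (rec X. (a.0 + a.0)\{a}\{a} + a.a.(0\{a} + (X + X))))) → —a→ u2
  u2 = 0\{a} + ((rec X. (a.0 + a.0)\{a}\{a} + a.a.(0\{a} + (X + X))) + (rec X. (a.0 + a.0)\{a}\{a} + a.a.(0\{a} + (X + X)))) → —a→ u1
Q's transition system — 4 states:
  v0 = rec X. (a.0 + a.0)\{a}\{a} + a.a.(0\{a} + (X + X)) + a.0 → —a→ v1, —a→ v2
  v1 = 0 → deadlocked
  v2 = a.(0\{a} + ((rec X. (a.0 + a.0)\{a}\{a} + a.a.(0\{a} + (X + X)) + a.0) + (rec X. (a.0 + a.0)\{a}\{a} + a.a.(0\{a} + (X + X)) + a.0))) → —a→ v3
  v3 = 0\{a} + ((rec X. (a.0 + a.0)\{a}\{a} + a.a.(0\{a} + (X + X)) + a.0) + (rec X. (a.0 + a.0)\{a}\{a} + a.a.(0\{a} + (X + X)) + a.0)) → —a→ v1, —a→ v2
Partition-refinement fixed point:
  B0 = {u0, u1, u2}
  B1 = {v0, v3}
  B2 = {v1}
  B3 = {v2}
u0 ∈ B0, v0 ∈ B1 → different blocks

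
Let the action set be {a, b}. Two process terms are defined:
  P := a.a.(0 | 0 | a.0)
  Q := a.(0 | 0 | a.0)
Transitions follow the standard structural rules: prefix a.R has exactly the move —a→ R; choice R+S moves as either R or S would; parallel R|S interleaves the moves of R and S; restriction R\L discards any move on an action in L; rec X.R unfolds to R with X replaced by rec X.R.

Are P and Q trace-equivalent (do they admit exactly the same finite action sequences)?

Reachable graph of P (4 states):
  s0 = a.a.(0 | 0 | a.0) ⊢ ··a··> s1
  s1 = a.(0 | 0 | a.0) ⊢ ··a··> s2
  s2 = 0 | 0 | a.0 ⊢ ··a··> s3
  s3 = 0 | 0 | 0 ⊢ ·
Reachable graph of Q (3 states):
  t0 = a.(0 | 0 | a.0) ⊢ ··a··> t1
  t1 = 0 | 0 | a.0 ⊢ ··a··> t2
  t2 = 0 | 0 | 0 ⊢ ·
Executing aaa from P (initial set {s0}):
  [1] a ⇒ {s1}
  [2] a ⇒ {s2}
  [3] a ⇒ {s3}
  ✓ P
Executing aaa from Q (initial set {t0}):
  [1] a ⇒ {t1}
  [2] a ⇒ {t2}
  [3] a ⇒ no successor for Q

NO — witness ⟨aaa⟩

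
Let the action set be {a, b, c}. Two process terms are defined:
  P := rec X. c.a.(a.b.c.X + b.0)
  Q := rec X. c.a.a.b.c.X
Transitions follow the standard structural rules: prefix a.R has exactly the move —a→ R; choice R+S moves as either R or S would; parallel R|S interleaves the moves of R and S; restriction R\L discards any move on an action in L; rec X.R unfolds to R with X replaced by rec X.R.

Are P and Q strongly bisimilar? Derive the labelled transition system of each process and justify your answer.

not bisimilar

Reachable graph of P (6 states):
  s0 = rec X. c.a.(a.b.c.X + b.0) ⊢ =c=> s1
  s1 = a.(a.b.c.(rec X. c.a.(a.b.c.X + b.0)) + b.0) ⊢ =a=> s2
  s2 = a.b.c.(rec X. c.a.(a.b.c.X + b.0)) + b.0 ⊢ =a=> s3, =b=> s4
  s3 = b.c.(rec X. c.a.(a.b.c.X + b.0)) ⊢ =b=> s5
  s4 = 0 ⊢ deadlocked
  s5 = c.(rec X. c.a.(a.b.c.X + b.0)) ⊢ =c=> s0
Reachable graph of Q (5 states):
  t0 = rec X. c.a.a.b.c.X ⊢ =c=> t1
  t1 = a.a.b.c.(rec X. c.a.a.b.c.X) ⊢ =a=> t2
  t2 = a.b.c.(rec X. c.a.a.b.c.X) ⊢ =a=> t3
  t3 = b.c.(rec X. c.a.a.b.c.X) ⊢ =b=> t4
  t4 = c.(rec X. c.a.a.b.c.X) ⊢ =c=> t0
Partition-refinement fixed point:
  B0 = {s0}
  B1 = {s1}
  B2 = {s2}
  B3 = {s3}
  B4 = {s5}
  B5 = {s4}
  B6 = {t0}
  B7 = {t1}
  B8 = {t2}
  B9 = {t3}
  B10 = {t4}
s0 ∈ B0, t0 ∈ B6 → different blocks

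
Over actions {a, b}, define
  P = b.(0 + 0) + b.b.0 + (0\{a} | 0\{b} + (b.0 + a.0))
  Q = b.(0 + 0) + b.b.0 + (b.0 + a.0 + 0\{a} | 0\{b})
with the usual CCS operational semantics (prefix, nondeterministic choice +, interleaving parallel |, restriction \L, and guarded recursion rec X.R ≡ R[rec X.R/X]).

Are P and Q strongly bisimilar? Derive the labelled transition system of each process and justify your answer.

P's transition system — 4 states:
  m0 = b.(0 + 0) + b.b.0 + (0\{a} | 0\{b} + (b.0 + a.0)) ⊢ =a=> m1, =b=> m1, =b=> m2, =b=> m3
  m1 = 0 ⊢ stopped
  m2 = 0 + 0 ⊢ stopped
  m3 = b.0 ⊢ =b=> m1
Q's transition system — 4 states:
  n0 = b.(0 + 0) + b.b.0 + (b.0 + a.0 + 0\{a} | 0\{b}) ⊢ =a=> n1, =b=> n1, =b=> n2, =b=> n3
  n1 = 0 ⊢ stopped
  n2 = 0 + 0 ⊢ stopped
  n3 = b.0 ⊢ =b=> n1
Partition-refinement fixed point:
  B0 = {m0, n0}
  B1 = {m1, m2, n1, n2}
  B2 = {m3, n3}
m0 ∈ B0, n0 ∈ B0 → same block

P ~ Q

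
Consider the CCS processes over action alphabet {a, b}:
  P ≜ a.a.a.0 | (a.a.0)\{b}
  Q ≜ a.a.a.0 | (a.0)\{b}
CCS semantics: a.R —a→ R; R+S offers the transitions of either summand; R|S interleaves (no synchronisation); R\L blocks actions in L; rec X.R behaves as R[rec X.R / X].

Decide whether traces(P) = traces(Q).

traces(P) ≠ traces(Q) — witness ⟨aaaaa⟩

P's transition system — 12 states:
  m0 = a.a.a.0 | (a.a.0)\{b} has moves —a→ m1, —a→ m2
  m1 = a.a.0 | (a.a.0)\{b} has moves —a→ m3, —a→ m4
  m2 = a.a.a.0 | (a.0)\{b} has moves —a→ m4, —a→ m5
  m3 = a.0 | (a.a.0)\{b} has moves —a→ m6, —a→ m7
  m4 = a.a.0 | (a.0)\{b} has moves —a→ m7, —a→ m8
  m5 = a.a.a.0 | 0\{b} has moves —a→ m8
  m6 = 0 | (a.a.0)\{b} has moves —a→ m9
  m7 = a.0 | (a.0)\{b} has moves —a→ m10, —a→ m9
  m8 = a.a.0 | 0\{b} has moves —a→ m10
  m9 = 0 | (a.0)\{b} has moves —a→ m11
  m10 = a.0 | 0\{b} has moves —a→ m11
  m11 = 0 | 0\{b} has moves deadlocked
Q's transition system — 8 states:
  n0 = a.a.a.0 | (a.0)\{b} has moves —a→ n1, —a→ n2
  n1 = a.a.0 | (a.0)\{b} has moves —a→ n3, —a→ n4
  n2 = a.a.a.0 | 0\{b} has moves —a→ n4
  n3 = a.0 | (a.0)\{b} has moves —a→ n5, —a→ n6
  n4 = a.a.0 | 0\{b} has moves —a→ n6
  n5 = 0 | (a.0)\{b} has moves —a→ n7
  n6 = a.0 | 0\{b} has moves —a→ n7
  n7 = 0 | 0\{b} has moves deadlocked
Executing aaaaa from P (initial set {m0}):
  [1] a ⇒ {m1, m2}
  [2] a ⇒ {m3, m4, m5}
  [3] a ⇒ {m6, m7, m8}
  [4] a ⇒ {m10, m9}
  [5] a ⇒ {m11}
  P completes σ.
Executing aaaaa from Q (initial set {n0}):
  [1] a ⇒ {n1, n2}
  [2] a ⇒ {n3, n4}
  [3] a ⇒ {n5, n6}
  [4] a ⇒ {n7}
  [5] a ⇒ ∅ (Q stuck)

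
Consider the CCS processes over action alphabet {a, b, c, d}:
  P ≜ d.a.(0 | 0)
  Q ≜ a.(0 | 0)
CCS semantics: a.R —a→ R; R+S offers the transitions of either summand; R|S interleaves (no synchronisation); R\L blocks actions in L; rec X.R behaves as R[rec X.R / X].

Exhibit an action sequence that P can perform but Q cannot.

Reachable graph of P (3 states):
  u0 = d.a.(0 | 0) | —d→ u1
  u1 = a.(0 | 0) | —a→ u2
  u2 = 0 | 0 | (no moves)
Reachable graph of Q (2 states):
  v0 = a.(0 | 0) | —a→ v1
  v1 = 0 | 0 | (no moves)
Executing d from P (initial set {u0}):
  after d @ step 1: {u1}
  — P admits the full trace.
Executing d from Q (initial set {v0}):
  after d @ step 1: ∅ (Q stuck)

d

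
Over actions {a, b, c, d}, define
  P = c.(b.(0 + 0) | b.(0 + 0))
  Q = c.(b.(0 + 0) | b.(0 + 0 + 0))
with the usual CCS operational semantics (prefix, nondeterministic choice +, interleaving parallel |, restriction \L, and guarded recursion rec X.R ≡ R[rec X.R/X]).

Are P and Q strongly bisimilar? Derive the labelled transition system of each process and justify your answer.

bisimilar

P's transition system — 5 states:
  u0 = c.(b.(0 + 0) | b.(0 + 0)) :: ··c··> u1
  u1 = b.(0 + 0) | b.(0 + 0) :: ··b··> u2, ··b··> u3
  u2 = (0 + 0) | b.(0 + 0) :: ··b··> u4
  u3 = b.(0 + 0) | (0 + 0) :: ··b··> u4
  u4 = (0 + 0) | (0 + 0) :: ∅
Q's transition system — 5 states:
  v0 = c.(b.(0 + 0) | b.(0 + 0 + 0)) :: ··c··> v1
  v1 = b.(0 + 0) | b.(0 + 0 + 0) :: ··b··> v2, ··b··> v3
  v2 = (0 + 0) | b.(0 + 0 + 0) :: ··b··> v4
  v3 = b.(0 + 0) | (0 + 0 + 0) :: ··b··> v4
  v4 = (0 + 0) | (0 + 0 + 0) :: ∅
Coarsest stable partition (strong bisimilarity classes):
  B0 = {u0, v0}
  B1 = {u1, v1}
  B2 = {u2, u3, v2, v3}
  B3 = {u4, v4}
u0 ∈ B0, v0 ∈ B0 → same block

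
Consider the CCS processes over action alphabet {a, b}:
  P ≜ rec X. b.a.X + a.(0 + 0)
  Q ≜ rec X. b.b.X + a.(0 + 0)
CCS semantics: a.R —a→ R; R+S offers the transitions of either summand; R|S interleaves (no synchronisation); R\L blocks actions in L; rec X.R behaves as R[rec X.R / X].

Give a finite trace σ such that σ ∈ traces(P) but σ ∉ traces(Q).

ba

P's transition system — 3 states:
  s0 = rec X. b.a.X + a.(0 + 0) :: --a--▸ s1, --b--▸ s2
  s1 = 0 + 0 :: (no moves)
  s2 = a.(rec X. b.a.X + a.(0 + 0)) :: --a--▸ s0
Q's transition system — 3 states:
  t0 = rec X. b.b.X + a.(0 + 0) :: --a--▸ t1, --b--▸ t2
  t1 = 0 + 0 :: (no moves)
  t2 = b.(rec X. b.b.X + a.(0 + 0)) :: --b--▸ t0
Trace ⟨ba⟩ through P, begin at {s0}:
  after b @ step 1: {s2}
  after a @ step 2: {s0}
  — P admits the full trace.
Trace ⟨ba⟩ through Q, begin at {t0}:
  after b @ step 1: {t2}
  after a @ step 2: ∅ (Q stuck)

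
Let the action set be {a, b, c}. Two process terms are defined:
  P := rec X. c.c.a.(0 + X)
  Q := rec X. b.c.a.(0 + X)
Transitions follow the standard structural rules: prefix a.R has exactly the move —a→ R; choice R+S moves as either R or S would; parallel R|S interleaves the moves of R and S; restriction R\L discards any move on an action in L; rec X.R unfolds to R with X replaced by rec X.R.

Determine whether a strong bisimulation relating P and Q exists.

NO

P's transition system — 4 states:
  s0 = rec X. c.c.a.(0 + X) has moves ··c··> s1
  s1 = c.a.(0 + (rec X. c.c.a.(0 + X))) has moves ··c··> s2
  s2 = a.(0 + (rec X. c.c.a.(0 + X))) has moves ··a··> s3
  s3 = 0 + (rec X. c.c.a.(0 + X)) has moves ··c··> s1
Q's transition system — 4 states:
  t0 = rec X. b.c.a.(0 + X) has moves ··b··> t1
  t1 = c.a.(0 + (rec X. b.c.a.(0 + X))) has moves ··c··> t2
  t2 = a.(0 + (rec X. b.c.a.(0 + X))) has moves ··a··> t3
  t3 = 0 + (rec X. b.c.a.(0 + X)) has moves ··b··> t1
Partition-refinement fixed point:
  B0 = {s0, s3}
  B1 = {s1}
  B2 = {s2}
  B3 = {t0, t3}
  B4 = {t1}
  B5 = {t2}
s0 ∈ B0, t0 ∈ B3 → different blocks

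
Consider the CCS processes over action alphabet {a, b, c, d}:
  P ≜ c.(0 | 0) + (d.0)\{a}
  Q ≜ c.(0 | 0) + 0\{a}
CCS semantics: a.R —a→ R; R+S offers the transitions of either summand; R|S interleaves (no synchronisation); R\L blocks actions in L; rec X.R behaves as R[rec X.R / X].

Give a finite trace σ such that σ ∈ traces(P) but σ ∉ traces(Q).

Reachable graph of P (3 states):
  s0 = c.(0 | 0) + (d.0)\{a} ⊢ =c=> s1, =d=> s2
  s1 = 0 | 0 ⊢ (no moves)
  s2 = 0\{a} ⊢ (no moves)
Reachable graph of Q (2 states):
  t0 = c.(0 | 0) + 0\{a} ⊢ =c=> t1
  t1 = 0 | 0 ⊢ (no moves)
Run σ = ⟨d⟩ on P: start {s0}
  step 1 (d): {s2}
  — P admits the full trace.
Run σ = ⟨d⟩ on Q: start {t0}
  step 1 (d): ∅ (Q stuck)

d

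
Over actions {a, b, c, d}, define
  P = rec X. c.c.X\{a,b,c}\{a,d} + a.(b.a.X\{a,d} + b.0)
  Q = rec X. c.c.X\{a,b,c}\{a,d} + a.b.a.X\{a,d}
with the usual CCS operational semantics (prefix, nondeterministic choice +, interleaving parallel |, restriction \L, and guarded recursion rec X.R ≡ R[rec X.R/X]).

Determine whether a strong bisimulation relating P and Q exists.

P ≁ Q

P's transition system — 9 states:
  m0 = rec X. c.c.X\{a,b,c}\{a,d} + a.(b.a.X\{a,d} + b.0) :: ··a··> m1, ··c··> m2
  m1 = b.a.(rec X. c.c.X\{a,b,c}\{a,d} + a.(b.a.X\{a,d} + b.0))\{a,d} + b.0 :: ··b··> m3, ··b··> m4
  m2 = c.(rec X. c.c.X\{a,b,c}\{a,d} + a.(b.a.X\{a,d} + b.0))\{a,b,c}\{a,d} :: ··c··> m5
  m3 = 0 :: ·
  m4 = a.(rec X. c.c.X\{a,b,c}\{a,d} + a.(b.a.X\{a,d} + b.0))\{a,d} :: ··a··> m6
  m5 = (rec X. c.c.X\{a,b,c}\{a,d} + a.(b.a.X\{a,d} + b.0))\{a,b,c}\{a,d} :: ·
  m6 = (rec X. c.c.X\{a,b,c}\{a,d} + a.(b.a.X\{a,d} + b.0))\{a,d} :: ··c··> m7
  m7 = (c.(rec X. c.c.X\{a,b,c}\{a,d} + a.(b.a.X\{a,d} + b.0))\{a,b,c}\{a,d})\{a,d} :: ··c··> m8
  m8 = (rec X. c.c.X\{a,b,c}\{a,d} + a.(b.a.X\{a,d} + b.0))\{a,b,c}\{a,d}\{a,d} :: ·
Q's transition system — 8 states:
  n0 = rec X. c.c.X\{a,b,c}\{a,d} + a.b.a.X\{a,d} :: ··a··> n1, ··c··> n2
  n1 = b.a.(rec X. c.c.X\{a,b,c}\{a,d} + a.b.a.X\{a,d})\{a,d} :: ··b··> n3
  n2 = c.(rec X. c.c.X\{a,b,c}\{a,d} + a.b.a.X\{a,d})\{a,b,c}\{a,d} :: ··c··> n4
  n3 = a.(rec X. c.c.X\{a,b,c}\{a,d} + a.b.a.X\{a,d})\{a,d} :: ··a··> n5
  n4 = (rec X. c.c.X\{a,b,c}\{a,d} + a.b.a.X\{a,d})\{a,b,c}\{a,d} :: ·
  n5 = (rec X. c.c.X\{a,b,c}\{a,d} + a.b.a.X\{a,d})\{a,d} :: ··c··> n6
  n6 = (c.(rec X. c.c.X\{a,b,c}\{a,d} + a.b.a.X\{a,d})\{a,b,c}\{a,d})\{a,d} :: ··c··> n7
  n7 = (rec X. c.c.X\{a,b,c}\{a,d} + a.b.a.X\{a,d})\{a,b,c}\{a,d}\{a,d} :: ·
Bisimilarity quotient blocks:
  B0 = {m0}
  B1 = {m2, m7, n2, n6}
  B2 = {m3, m5, m8, n4, n7}
  B3 = {m1}
  B4 = {m4, n3}
  B5 = {m6, n5}
  B6 = {n0}
  B7 = {n1}
m0 ∈ B0, n0 ∈ B6 → different blocks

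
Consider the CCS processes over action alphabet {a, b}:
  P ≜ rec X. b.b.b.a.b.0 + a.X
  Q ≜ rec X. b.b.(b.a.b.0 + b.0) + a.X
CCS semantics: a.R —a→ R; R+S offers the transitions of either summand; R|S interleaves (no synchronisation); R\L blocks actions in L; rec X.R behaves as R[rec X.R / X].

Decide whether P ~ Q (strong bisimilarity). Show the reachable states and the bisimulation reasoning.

Reachable graph of P (6 states):
  p0 = rec X. b.b.b.a.b.0 + a.X | --a--▸ p0, --b--▸ p1
  p1 = b.b.a.b.0 | --b--▸ p2
  p2 = b.a.b.0 | --b--▸ p3
  p3 = a.b.0 | --a--▸ p4
  p4 = b.0 | --b--▸ p5
  p5 = 0 | ·
Reachable graph of Q (6 states):
  q0 = rec X. b.b.(b.a.b.0 + b.0) + a.X | --a--▸ q0, --b--▸ q1
  q1 = b.(b.a.b.0 + b.0) | --b--▸ q2
  q2 = b.a.b.0 + b.0 | --b--▸ q3, --b--▸ q4
  q3 = 0 | ·
  q4 = a.b.0 | --a--▸ q5
  q5 = b.0 | --b--▸ q3
Partition-refinement fixed point:
  B0 = {p0}
  B1 = {p1}
  B2 = {p2}
  B3 = {p3, q4}
  B4 = {p4, q5}
  B5 = {p5, q3}
  B6 = {q0}
  B7 = {q1}
  B8 = {q2}
p0 ∈ B0, q0 ∈ B6 → different blocks

P ≁ Q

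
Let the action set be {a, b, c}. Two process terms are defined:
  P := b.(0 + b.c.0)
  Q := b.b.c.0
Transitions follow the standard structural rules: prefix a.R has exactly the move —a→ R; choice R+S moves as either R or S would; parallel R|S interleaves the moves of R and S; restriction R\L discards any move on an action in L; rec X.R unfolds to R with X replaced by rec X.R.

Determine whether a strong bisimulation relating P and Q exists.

P's transition system — 4 states:
  p0 = b.(0 + b.c.0) | -b-> p1
  p1 = 0 + b.c.0 | -b-> p2
  p2 = c.0 | -c-> p3
  p3 = 0 | deadlocked
Q's transition system — 4 states:
  q0 = b.b.c.0 | -b-> q1
  q1 = b.c.0 | -b-> q2
  q2 = c.0 | -c-> q3
  q3 = 0 | deadlocked
Partition-refinement fixed point:
  B0 = {p0, q0}
  B1 = {p1, q1}
  B2 = {p2, q2}
  B3 = {p3, q3}
p0 ∈ B0, q0 ∈ B0 → same block

YES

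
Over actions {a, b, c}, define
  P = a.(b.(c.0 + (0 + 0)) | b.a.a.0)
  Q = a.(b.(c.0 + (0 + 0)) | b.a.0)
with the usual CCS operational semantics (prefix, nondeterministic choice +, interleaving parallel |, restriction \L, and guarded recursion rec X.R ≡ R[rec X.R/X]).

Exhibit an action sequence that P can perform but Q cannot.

P's transition system — 13 states:
  s0 = a.(b.(c.0 + (0 + 0)) | b.a.a.0) → =a=> s1
  s1 = b.(c.0 + (0 + 0)) | b.a.a.0 → =b=> s2, =b=> s3
  s2 = (c.0 + (0 + 0)) | b.a.a.0 → =b=> s4, =c=> s5
  s3 = b.(c.0 + (0 + 0)) | a.a.0 → =a=> s6, =b=> s4
  s4 = (c.0 + (0 + 0)) | a.a.0 → =a=> s7, =c=> s8
  s5 = 0 | b.a.a.0 → =b=> s8
  s6 = b.(c.0 + (0 + 0)) | a.0 → =a=> s9, =b=> s7
  s7 = (c.0 + (0 + 0)) | a.0 → =a=> s10, =c=> s11
  s8 = 0 | a.a.0 → =a=> s11
  s9 = b.(c.0 + (0 + 0)) | 0 → =b=> s10
  s10 = (c.0 + (0 + 0)) | 0 → =c=> s12
  s11 = 0 | a.0 → =a=> s12
  s12 = 0 | 0 → deadlocked
Q's transition system — 10 states:
  t0 = a.(b.(c.0 + (0 + 0)) | b.a.0) → =a=> t1
  t1 = b.(c.0 + (0 + 0)) | b.a.0 → =b=> t2, =b=> t3
  t2 = (c.0 + (0 + 0)) | b.a.0 → =b=> t4, =c=> t5
  t3 = b.(c.0 + (0 + 0)) | a.0 → =a=> t6, =b=> t4
  t4 = (c.0 + (0 + 0)) | a.0 → =a=> t7, =c=> t8
  t5 = 0 | b.a.0 → =b=> t8
  t6 = b.(c.0 + (0 + 0)) | 0 → =b=> t7
  t7 = (c.0 + (0 + 0)) | 0 → =c=> t9
  t8 = 0 | a.0 → =a=> t9
  t9 = 0 | 0 → deadlocked
Executing abaa from P (initial set {s0}):
  step 1 (a): {s1}
  step 2 (b): {s2, s3}
  step 3 (a): {s6}
  step 4 (a): {s9}
  — P admits the full trace.
Executing abaa from Q (initial set {t0}):
  step 1 (a): {t1}
  step 2 (b): {t2, t3}
  step 3 (a): {t6}
  step 4 (a): ∅ (Q stuck)

abaa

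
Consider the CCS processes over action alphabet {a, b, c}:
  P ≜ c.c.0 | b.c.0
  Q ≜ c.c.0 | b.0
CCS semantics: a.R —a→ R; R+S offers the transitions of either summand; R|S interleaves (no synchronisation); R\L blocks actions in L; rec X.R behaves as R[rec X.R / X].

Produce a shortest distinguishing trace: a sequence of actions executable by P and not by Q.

Reachable graph of P (9 states):
  p0 = c.c.0 | b.c.0 | —b→ p1, —c→ p2
  p1 = c.c.0 | c.0 | —c→ p3, —c→ p4
  p2 = c.0 | b.c.0 | —b→ p3, —c→ p5
  p3 = c.0 | c.0 | —c→ p6, —c→ p7
  p4 = c.c.0 | 0 | —c→ p7
  p5 = 0 | b.c.0 | —b→ p6
  p6 = 0 | c.0 | —c→ p8
  p7 = c.0 | 0 | —c→ p8
  p8 = 0 | 0 | deadlocked
Reachable graph of Q (6 states):
  q0 = c.c.0 | b.0 | —b→ q1, —c→ q2
  q1 = c.c.0 | 0 | —c→ q3
  q2 = c.0 | b.0 | —b→ q3, —c→ q4
  q3 = c.0 | 0 | —c→ q5
  q4 = 0 | b.0 | —b→ q5
  q5 = 0 | 0 | deadlocked
Executing bccc from P (initial set {p0}):
  [1] b ⇒ {p1}
  [2] c ⇒ {p3, p4}
  [3] c ⇒ {p6, p7}
  [4] c ⇒ {p8}
  P completes σ.
Executing bccc from Q (initial set {q0}):
  [1] b ⇒ {q1}
  [2] c ⇒ {q3}
  [3] c ⇒ {q5}
  [4] c ⇒ ∅  — Q cannot continue

bccc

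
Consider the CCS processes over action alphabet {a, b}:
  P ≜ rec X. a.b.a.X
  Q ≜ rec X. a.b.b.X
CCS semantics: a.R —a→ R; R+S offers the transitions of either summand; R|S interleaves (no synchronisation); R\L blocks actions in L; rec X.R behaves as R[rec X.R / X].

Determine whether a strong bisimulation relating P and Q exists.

not bisimilar

LTS(P): 3 reachable states
  s0 = rec X. a.b.a.X has moves —a→ s1
  s1 = b.a.(rec X. a.b.a.X) has moves —b→ s2
  s2 = a.(rec X. a.b.a.X) has moves —a→ s0
LTS(Q): 3 reachable states
  t0 = rec X. a.b.b.X has moves —a→ t1
  t1 = b.b.(rec X. a.b.b.X) has moves —b→ t2
  t2 = b.(rec X. a.b.b.X) has moves —b→ t0
Bisimilarity quotient blocks:
  B0 = {s0}
  B1 = {s1}
  B2 = {s2}
  B3 = {t0}
  B4 = {t1}
  B5 = {t2}
s0 ∈ B0, t0 ∈ B3 → different blocks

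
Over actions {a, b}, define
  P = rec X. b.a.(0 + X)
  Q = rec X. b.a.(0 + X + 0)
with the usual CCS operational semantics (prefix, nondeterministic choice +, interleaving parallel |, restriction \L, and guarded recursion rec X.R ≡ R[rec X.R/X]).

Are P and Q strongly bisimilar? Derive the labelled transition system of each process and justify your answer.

Reachable graph of P (3 states):
  u0 = rec X. b.a.(0 + X) | --b--▸ u1
  u1 = a.(0 + (rec X. b.a.(0 + X))) | --a--▸ u2
  u2 = 0 + (rec X. b.a.(0 + X)) | --b--▸ u1
Reachable graph of Q (3 states):
  v0 = rec X. b.a.(0 + X + 0) | --b--▸ v1
  v1 = a.(0 + (rec X. b.a.(0 + X + 0)) + 0) | --a--▸ v2
  v2 = 0 + (rec X. b.a.(0 + X + 0)) + 0 | --b--▸ v1
Bisimilarity quotient blocks:
  B0 = {u0, u2, v0, v2}
  B1 = {u1, v1}
u0 ∈ B0, v0 ∈ B0 → same block

bisimilar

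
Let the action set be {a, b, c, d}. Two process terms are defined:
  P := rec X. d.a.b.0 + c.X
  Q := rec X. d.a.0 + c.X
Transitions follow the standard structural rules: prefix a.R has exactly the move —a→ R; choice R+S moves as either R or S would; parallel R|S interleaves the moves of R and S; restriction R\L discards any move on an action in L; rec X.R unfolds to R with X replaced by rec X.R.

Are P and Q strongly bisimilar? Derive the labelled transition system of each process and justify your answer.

LTS(P): 4 reachable states
  u0 = rec X. d.a.b.0 + c.X has moves —c→ u0, —d→ u1
  u1 = a.b.0 has moves —a→ u2
  u2 = b.0 has moves —b→ u3
  u3 = 0 has moves stopped
LTS(Q): 3 reachable states
  v0 = rec X. d.a.0 + c.X has moves —c→ v0, —d→ v1
  v1 = a.0 has moves —a→ v2
  v2 = 0 has moves stopped
Partition-refinement fixed point:
  B0 = {u0}
  B1 = {u1}
  B2 = {u2}
  B3 = {u3, v2}
  B4 = {v0}
  B5 = {v1}
u0 ∈ B0, v0 ∈ B4 → different blocks

not bisimilar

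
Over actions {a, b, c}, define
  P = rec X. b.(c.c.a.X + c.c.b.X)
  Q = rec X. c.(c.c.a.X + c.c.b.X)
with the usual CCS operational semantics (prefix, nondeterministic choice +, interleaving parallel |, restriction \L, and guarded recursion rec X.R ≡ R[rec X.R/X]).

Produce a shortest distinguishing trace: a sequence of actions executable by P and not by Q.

P's transition system — 6 states:
  m0 = rec X. b.(c.c.a.X + c.c.b.X) has moves ··b··> m1
  m1 = c.c.a.(rec X. b.(c.c.a.X + c.c.b.X)) + c.c.b.(rec X. b.(c.c.a.X + c.c.b.X)) has moves ··c··> m2, ··c··> m3
  m2 = c.a.(rec X. b.(c.c.a.X + c.c.b.X)) has moves ··c··> m4
  m3 = c.b.(rec X. b.(c.c.a.X + c.c.b.X)) has moves ··c··> m5
  m4 = a.(rec X. b.(c.c.a.X + c.c.b.X)) has moves ··a··> m0
  m5 = b.(rec X. b.(c.c.a.X + c.c.b.X)) has moves ··b··> m0
Q's transition system — 6 states:
  n0 = rec X. c.(c.c.a.X + c.c.b.X) has moves ··c··> n1
  n1 = c.c.a.(rec X. c.(c.c.a.X + c.c.b.X)) + c.c.b.(rec X. c.(c.c.a.X + c.c.b.X)) has moves ··c··> n2, ··c··> n3
  n2 = c.a.(rec X. c.(c.c.a.X + c.c.b.X)) has moves ··c··> n4
  n3 = c.b.(rec X. c.(c.c.a.X + c.c.b.X)) has moves ··c··> n5
  n4 = a.(rec X. c.(c.c.a.X + c.c.b.X)) has moves ··a··> n0
  n5 = b.(rec X. c.(c.c.a.X + c.c.b.X)) has moves ··b··> n0
Executing b from P (initial set {m0}):
  after b @ step 1: {m1}
  — P admits the full trace.
Executing b from Q (initial set {n0}):
  after b @ step 1: ∅  — Q cannot continue

b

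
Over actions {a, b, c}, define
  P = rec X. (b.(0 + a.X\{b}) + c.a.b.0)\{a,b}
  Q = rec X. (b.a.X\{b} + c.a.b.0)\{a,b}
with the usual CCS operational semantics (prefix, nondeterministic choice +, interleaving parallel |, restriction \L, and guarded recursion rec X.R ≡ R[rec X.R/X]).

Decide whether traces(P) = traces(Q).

LTS(P): 2 reachable states
  m0 = rec X. (b.(0 + a.X\{b}) + c.a.b.0)\{a,b} has moves --c--▸ m1
  m1 = (a.b.0)\{a,b} has moves stopped
LTS(Q): 2 reachable states
  n0 = rec X. (b.a.X\{b} + c.a.b.0)\{a,b} has moves --c--▸ n1
  n1 = (a.b.0)\{a,b} has moves stopped
Partition-refinement fixed point:
  B0 = {m0, n0}
  B1 = {m1, n1}
m0 ∈ B0, n0 ∈ B0 → same block
Bisimilar ⇒ trace-equivalent.

traces(P) = traces(Q)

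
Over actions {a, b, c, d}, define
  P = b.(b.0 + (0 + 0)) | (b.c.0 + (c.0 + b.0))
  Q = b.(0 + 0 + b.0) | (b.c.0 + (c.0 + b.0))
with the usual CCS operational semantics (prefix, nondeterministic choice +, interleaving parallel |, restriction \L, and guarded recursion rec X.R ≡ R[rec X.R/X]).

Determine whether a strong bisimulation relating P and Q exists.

YES

LTS(P): 9 reachable states
  u0 = b.(b.0 + (0 + 0)) | (b.c.0 + (c.0 + b.0)) ⊢ --b--▸ u1, --b--▸ u2, --b--▸ u3, --c--▸ u2
  u1 = (b.0 + (0 + 0)) | (b.c.0 + (c.0 + b.0)) ⊢ --b--▸ u4, --b--▸ u5, --b--▸ u6, --c--▸ u4
  u2 = b.(b.0 + (0 + 0)) | 0 ⊢ --b--▸ u4
  u3 = b.(b.0 + (0 + 0)) | c.0 ⊢ --b--▸ u5, --c--▸ u2
  u4 = (b.0 + (0 + 0)) | 0 ⊢ --b--▸ u7
  u5 = (b.0 + (0 + 0)) | c.0 ⊢ --b--▸ u8, --c--▸ u4
  u6 = 0 | (b.c.0 + (c.0 + b.0)) ⊢ --b--▸ u7, --b--▸ u8, --c--▸ u7
  u7 = 0 | 0 ⊢ ·
  u8 = 0 | c.0 ⊢ --c--▸ u7
LTS(Q): 9 reachable states
  v0 = b.(0 + 0 + b.0) | (b.c.0 + (c.0 + b.0)) ⊢ --b--▸ v1, --b--▸ v2, --b--▸ v3, --c--▸ v2
  v1 = (0 + 0 + b.0) | (b.c.0 + (c.0 + b.0)) ⊢ --b--▸ v4, --b--▸ v5, --b--▸ v6, --c--▸ v4
  v2 = b.(0 + 0 + b.0) | 0 ⊢ --b--▸ v4
  v3 = b.(0 + 0 + b.0) | c.0 ⊢ --b--▸ v5, --c--▸ v2
  v4 = (0 + 0 + b.0) | 0 ⊢ --b--▸ v7
  v5 = (0 + 0 + b.0) | c.0 ⊢ --b--▸ v8, --c--▸ v4
  v6 = 0 | (b.c.0 + (c.0 + b.0)) ⊢ --b--▸ v7, --b--▸ v8, --c--▸ v7
  v7 = 0 | 0 ⊢ ·
  v8 = 0 | c.0 ⊢ --c--▸ v7
Coarsest stable partition (strong bisimilarity classes):
  B0 = {u0, v0}
  B1 = {u2, v2}
  B2 = {u4, v4}
  B3 = {u7, v7}
  B4 = {u1, v1}
  B5 = {u6, v6}
  B6 = {u8, v8}
  B7 = {u5, v5}
  B8 = {u3, v3}
u0 ∈ B0, v0 ∈ B0 → same block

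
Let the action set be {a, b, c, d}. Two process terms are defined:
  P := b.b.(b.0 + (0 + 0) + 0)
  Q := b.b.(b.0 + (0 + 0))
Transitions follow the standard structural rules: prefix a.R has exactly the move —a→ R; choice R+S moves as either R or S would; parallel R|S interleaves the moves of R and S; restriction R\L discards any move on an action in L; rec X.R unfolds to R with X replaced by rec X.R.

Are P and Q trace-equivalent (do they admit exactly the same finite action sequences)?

LTS(P): 4 reachable states
  u0 = b.b.(b.0 + (0 + 0) + 0) :: =b=> u1
  u1 = b.(b.0 + (0 + 0) + 0) :: =b=> u2
  u2 = b.0 + (0 + 0) + 0 :: =b=> u3
  u3 = 0 :: deadlocked
LTS(Q): 4 reachable states
  v0 = b.b.(b.0 + (0 + 0)) :: =b=> v1
  v1 = b.(b.0 + (0 + 0)) :: =b=> v2
  v2 = b.0 + (0 + 0) :: =b=> v3
  v3 = 0 :: deadlocked
Partition-refinement fixed point:
  B0 = {u0, v0}
  B1 = {u1, v1}
  B2 = {u2, v2}
  B3 = {u3, v3}
u0 ∈ B0, v0 ∈ B0 → same block
Bisimilar ⇒ trace-equivalent.

YES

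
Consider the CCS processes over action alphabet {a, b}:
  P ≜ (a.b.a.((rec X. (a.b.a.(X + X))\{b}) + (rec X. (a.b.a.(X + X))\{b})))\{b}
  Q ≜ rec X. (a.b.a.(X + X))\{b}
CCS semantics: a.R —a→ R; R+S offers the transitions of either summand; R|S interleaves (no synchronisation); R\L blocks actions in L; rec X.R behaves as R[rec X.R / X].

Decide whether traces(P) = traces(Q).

traces(P) = traces(Q)

LTS(P): 2 reachable states
  u0 = (a.b.a.((rec X. (a.b.a.(X + X))\{b}) + (rec X. (a.b.a.(X + X))\{b})))\{b} | =a=> u1
  u1 = (b.a.((rec X. (a.b.a.(X + X))\{b}) + (rec X. (a.b.a.(X + X))\{b})))\{b} | (no moves)
LTS(Q): 2 reachable states
  v0 = rec X. (a.b.a.(X + X))\{b} | =a=> v1
  v1 = (b.a.((rec X. (a.b.a.(X + X))\{b}) + (rec X. (a.b.a.(X + X))\{b})))\{b} | (no moves)
Coarsest stable partition (strong bisimilarity classes):
  B0 = {u0, v0}
  B1 = {u1, v1}
u0 ∈ B0, v0 ∈ B0 → same block
Bisimilar ⇒ trace-equivalent.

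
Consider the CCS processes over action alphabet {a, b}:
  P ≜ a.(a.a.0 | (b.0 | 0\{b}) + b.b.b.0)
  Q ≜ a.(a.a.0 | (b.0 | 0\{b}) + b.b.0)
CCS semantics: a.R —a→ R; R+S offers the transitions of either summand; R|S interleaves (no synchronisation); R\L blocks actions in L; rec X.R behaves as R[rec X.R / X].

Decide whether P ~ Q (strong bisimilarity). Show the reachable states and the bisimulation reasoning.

Reachable graph of P (10 states):
  m0 = a.(a.a.0 | (b.0 | 0\{b}) + b.b.b.0) | -a-> m1
  m1 = a.a.0 | (b.0 | 0\{b}) + b.b.b.0 | -a-> m2, -b-> m3, -b-> m4
  m2 = a.0 | (b.0 | 0\{b}) | -a-> m5, -b-> m6
  m3 = a.a.0 | (0 | 0\{b}) | -a-> m6
  m4 = b.b.0 | -b-> m7
  m5 = 0 | (b.0 | 0\{b}) | -b-> m8
  m6 = a.0 | (0 | 0\{b}) | -a-> m8
  m7 = b.0 | -b-> m9
  m8 = 0 | (0 | 0\{b}) | stopped
  m9 = 0 | stopped
Reachable graph of Q (9 states):
  n0 = a.(a.a.0 | (b.0 | 0\{b}) + b.b.0) | -a-> n1
  n1 = a.a.0 | (b.0 | 0\{b}) + b.b.0 | -a-> n2, -b-> n3, -b-> n4
  n2 = a.0 | (b.0 | 0\{b}) | -a-> n5, -b-> n6
  n3 = a.a.0 | (0 | 0\{b}) | -a-> n6
  n4 = b.0 | -b-> n7
  n5 = 0 | (b.0 | 0\{b}) | -b-> n8
  n6 = a.0 | (0 | 0\{b}) | -a-> n8
  n7 = 0 | stopped
  n8 = 0 | (0 | 0\{b}) | stopped
Bisimilarity quotient blocks:
  B0 = {m0}
  B1 = {m1}
  B2 = {m4}
  B3 = {m5, m7, n4, n5}
  B4 = {m8, m9, n7, n8}
  B5 = {m3, n3}
  B6 = {m6, n6}
  B7 = {m2, n2}
  B8 = {n0}
  B9 = {n1}
m0 ∈ B0, n0 ∈ B8 → different blocks

NO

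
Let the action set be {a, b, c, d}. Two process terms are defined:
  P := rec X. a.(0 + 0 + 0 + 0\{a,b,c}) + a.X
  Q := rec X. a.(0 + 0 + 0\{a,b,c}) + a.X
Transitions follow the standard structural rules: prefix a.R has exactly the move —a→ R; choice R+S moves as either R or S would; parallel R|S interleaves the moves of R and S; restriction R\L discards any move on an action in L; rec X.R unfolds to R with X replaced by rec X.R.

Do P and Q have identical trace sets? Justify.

YES

Reachable graph of P (2 states):
  u0 = rec X. a.(0 + 0 + 0 + 0\{a,b,c}) + a.X | -a-> u0, -a-> u1
  u1 = 0 + 0 + 0 + 0\{a,b,c} | ∅
Reachable graph of Q (2 states):
  v0 = rec X. a.(0 + 0 + 0\{a,b,c}) + a.X | -a-> v0, -a-> v1
  v1 = 0 + 0 + 0\{a,b,c} | ∅
Bisimilarity quotient blocks:
  B0 = {u0, v0}
  B1 = {u1, v1}
u0 ∈ B0, v0 ∈ B0 → same block
Bisimilar ⇒ trace-equivalent.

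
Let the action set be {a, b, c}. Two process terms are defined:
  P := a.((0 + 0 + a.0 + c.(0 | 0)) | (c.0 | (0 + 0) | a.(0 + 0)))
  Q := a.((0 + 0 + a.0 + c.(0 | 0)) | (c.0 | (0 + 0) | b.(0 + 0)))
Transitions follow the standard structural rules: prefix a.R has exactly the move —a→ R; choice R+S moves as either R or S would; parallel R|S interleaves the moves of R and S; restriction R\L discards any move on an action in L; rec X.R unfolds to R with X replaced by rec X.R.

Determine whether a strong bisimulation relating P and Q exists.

P ≁ Q

Reachable graph of P (13 states):
  s0 = a.((0 + 0 + a.0 + c.(0 | 0)) | (c.0 | (0 + 0) | a.(0 + 0))) → =a=> s1
  s1 = (0 + 0 + a.0 + c.(0 | 0)) | (c.0 | (0 + 0) | a.(0 + 0)) → =a=> s2, =a=> s3, =c=> s4, =c=> s5
  s2 = (0 + 0 + a.0 + c.(0 | 0)) | (c.0 | (0 + 0) | (0 + 0)) → =a=> s6, =c=> s7, =c=> s8
  s3 = 0 | (c.0 | (0 + 0) | a.(0 + 0)) → =a=> s6, =c=> s9
  s4 = (0 + 0 + a.0 + c.(0 | 0)) | (0 | (0 + 0) | a.(0 + 0)) → =a=> s7, =a=> s9, =c=> s10
  s5 = 0 | 0 | (c.0 | (0 + 0) | a.(0 + 0)) → =a=> s8, =c=> s10
  s6 = 0 | (c.0 | (0 + 0) | (0 + 0)) → =c=> s11
  s7 = (0 + 0 + a.0 + c.(0 | 0)) | (0 | (0 + 0) | (0 + 0)) → =a=> s11, =c=> s12
  s8 = 0 | 0 | (c.0 | (0 + 0) | (0 + 0)) → =c=> s12
  s9 = 0 | (0 | (0 + 0) | a.(0 + 0)) → =a=> s11
  s10 = 0 | 0 | (0 | (0 + 0) | a.(0 + 0)) → =a=> s12
  s11 = 0 | (0 | (0 + 0) | (0 + 0)) → (no moves)
  s12 = 0 | 0 | (0 | (0 + 0) | (0 + 0)) → (no moves)
Reachable graph of Q (13 states):
  t0 = a.((0 + 0 + a.0 + c.(0 | 0)) | (c.0 | (0 + 0) | b.(0 + 0))) → =a=> t1
  t1 = (0 + 0 + a.0 + c.(0 | 0)) | (c.0 | (0 + 0) | b.(0 + 0)) → =a=> t2, =b=> t3, =c=> t4, =c=> t5
  t2 = 0 | (c.0 | (0 + 0) | b.(0 + 0)) → =b=> t6, =c=> t7
  t3 = (0 + 0 + a.0 + c.(0 | 0)) | (c.0 | (0 + 0) | (0 + 0)) → =a=> t6, =c=> t8, =c=> t9
  t4 = (0 + 0 + a.0 + c.(0 | 0)) | (0 | (0 + 0) | b.(0 + 0)) → =a=> t7, =b=> t8, =c=> t10
  t5 = 0 | 0 | (c.0 | (0 + 0) | b.(0 + 0)) → =b=> t9, =c=> t10
  t6 = 0 | (c.0 | (0 + 0) | (0 + 0)) → =c=> t11
  t7 = 0 | (0 | (0 + 0) | b.(0 + 0)) → =b=> t11
  t8 = (0 + 0 + a.0 + c.(0 | 0)) | (0 | (0 + 0) | (0 + 0)) → =a=> t11, =c=> t12
  t9 = 0 | 0 | (c.0 | (0 + 0) | (0 + 0)) → =c=> t12
  t10 = 0 | 0 | (0 | (0 + 0) | b.(0 + 0)) → =b=> t12
  t11 = 0 | (0 | (0 + 0) | (0 + 0)) → (no moves)
  t12 = 0 | 0 | (0 | (0 + 0) | (0 + 0)) → (no moves)
Bisimilarity quotient blocks:
  B0 = {s0}
  B1 = {s1}
  B2 = {s3, s5}
  B3 = {s10, s9}
  B4 = {s11, s12, t11, t12}
  B5 = {s6, s8, t6, t9}
  B6 = {s2, t3}
  B7 = {s7, t8}
  B8 = {s4}
  B9 = {t0}
  B10 = {t1}
  B11 = {t2, t5}
  B12 = {t10, t7}
  B13 = {t4}
s0 ∈ B0, t0 ∈ B9 → different blocks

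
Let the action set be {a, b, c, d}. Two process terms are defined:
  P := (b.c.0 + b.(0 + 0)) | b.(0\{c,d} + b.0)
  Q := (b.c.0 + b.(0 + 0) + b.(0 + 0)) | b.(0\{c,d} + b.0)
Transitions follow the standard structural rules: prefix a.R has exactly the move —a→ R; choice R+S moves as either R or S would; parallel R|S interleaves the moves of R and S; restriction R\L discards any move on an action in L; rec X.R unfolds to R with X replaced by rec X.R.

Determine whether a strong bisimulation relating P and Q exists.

P ~ Q

P's transition system — 12 states:
  p0 = (b.c.0 + b.(0 + 0)) | b.(0\{c,d} + b.0) → ··b··> p1, ··b··> p2, ··b··> p3
  p1 = (0 + 0) | b.(0\{c,d} + b.0) → ··b··> p4
  p2 = (b.c.0 + b.(0 + 0)) | (0\{c,d} + b.0) → ··b··> p4, ··b··> p5, ··b··> p6
  p3 = c.0 | b.(0\{c,d} + b.0) → ··b··> p6, ··c··> p7
  p4 = (0 + 0) | (0\{c,d} + b.0) → ··b··> p8
  p5 = (b.c.0 + b.(0 + 0)) | 0 → ··b··> p8, ··b··> p9
  p6 = c.0 | (0\{c,d} + b.0) → ··b··> p9, ··c··> p10
  p7 = 0 | b.(0\{c,d} + b.0) → ··b··> p10
  p8 = (0 + 0) | 0 → ·
  p9 = c.0 | 0 → ··c··> p11
  p10 = 0 | (0\{c,d} + b.0) → ··b··> p11
  p11 = 0 | 0 → ·
Q's transition system — 12 states:
  q0 = (b.c.0 + b.(0 + 0) + b.(0 + 0)) | b.(0\{c,d} + b.0) → ··b··> q1, ··b··> q2, ··b··> q3
  q1 = (0 + 0) | b.(0\{c,d} + b.0) → ··b··> q4
  q2 = (b.c.0 + b.(0 + 0) + b.(0 + 0)) | (0\{c,d} + b.0) → ··b··> q4, ··b··> q5, ··b··> q6
  q3 = c.0 | b.(0\{c,d} + b.0) → ··b··> q6, ··c··> q7
  q4 = (0 + 0) | (0\{c,d} + b.0) → ··b··> q8
  q5 = (b.c.0 + b.(0 + 0) + b.(0 + 0)) | 0 → ··b··> q8, ··b··> q9
  q6 = c.0 | (0\{c,d} + b.0) → ··b··> q9, ··c··> q10
  q7 = 0 | b.(0\{c,d} + b.0) → ··b··> q10
  q8 = (0 + 0) | 0 → ·
  q9 = c.0 | 0 → ··c··> q11
  q10 = 0 | (0\{c,d} + b.0) → ··b··> q11
  q11 = 0 | 0 → ·
Partition-refinement fixed point:
  B0 = {p0, q0}
  B1 = {p1, p7, q1, q7}
  B2 = {p10, p4, q10, q4}
  B3 = {p11, p8, q11, q8}
  B4 = {p2, q2}
  B5 = {p5, q5}
  B6 = {p9, q9}
  B7 = {p6, q6}
  B8 = {p3, q3}
p0 ∈ B0, q0 ∈ B0 → same block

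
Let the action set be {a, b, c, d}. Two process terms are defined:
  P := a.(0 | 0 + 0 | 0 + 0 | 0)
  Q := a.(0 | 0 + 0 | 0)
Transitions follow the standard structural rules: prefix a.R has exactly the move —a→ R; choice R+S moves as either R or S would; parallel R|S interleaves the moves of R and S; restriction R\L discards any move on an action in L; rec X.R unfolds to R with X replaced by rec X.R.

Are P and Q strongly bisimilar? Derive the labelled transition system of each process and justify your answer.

YES

P's transition system — 2 states:
  p0 = a.(0 | 0 + 0 | 0 + 0 | 0) :: —a→ p1
  p1 = 0 | 0 + 0 | 0 + 0 | 0 :: (no moves)
Q's transition system — 2 states:
  q0 = a.(0 | 0 + 0 | 0) :: —a→ q1
  q1 = 0 | 0 + 0 | 0 :: (no moves)
Bisimilarity quotient blocks:
  B0 = {p0, q0}
  B1 = {p1, q1}
p0 ∈ B0, q0 ∈ B0 → same block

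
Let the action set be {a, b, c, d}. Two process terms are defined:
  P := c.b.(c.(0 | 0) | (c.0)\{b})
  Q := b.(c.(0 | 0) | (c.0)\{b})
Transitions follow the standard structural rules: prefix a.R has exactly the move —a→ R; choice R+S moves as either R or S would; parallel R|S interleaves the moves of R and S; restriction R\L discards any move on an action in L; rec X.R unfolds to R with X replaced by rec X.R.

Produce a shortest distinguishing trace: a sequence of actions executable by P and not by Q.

LTS(P): 6 reachable states
  u0 = c.b.(c.(0 | 0) | (c.0)\{b}) has moves --c--▸ u1
  u1 = b.(c.(0 | 0) | (c.0)\{b}) has moves --b--▸ u2
  u2 = c.(0 | 0) | (c.0)\{b} has moves --c--▸ u3, --c--▸ u4
  u3 = 0 | 0 | (c.0)\{b} has moves --c--▸ u5
  u4 = c.(0 | 0) | 0\{b} has moves --c--▸ u5
  u5 = 0 | 0 | 0\{b} has moves deadlocked
LTS(Q): 5 reachable states
  v0 = b.(c.(0 | 0) | (c.0)\{b}) has moves --b--▸ v1
  v1 = c.(0 | 0) | (c.0)\{b} has moves --c--▸ v2, --c--▸ v3
  v2 = 0 | 0 | (c.0)\{b} has moves --c--▸ v4
  v3 = c.(0 | 0) | 0\{b} has moves --c--▸ v4
  v4 = 0 | 0 | 0\{b} has moves deadlocked
Trace ⟨c⟩ through P, begin at {u0}:
  after c @ step 1: {u1}
  ✓ P
Trace ⟨c⟩ through Q, begin at {v0}:
  after c @ step 1: ∅  — Q cannot continue

c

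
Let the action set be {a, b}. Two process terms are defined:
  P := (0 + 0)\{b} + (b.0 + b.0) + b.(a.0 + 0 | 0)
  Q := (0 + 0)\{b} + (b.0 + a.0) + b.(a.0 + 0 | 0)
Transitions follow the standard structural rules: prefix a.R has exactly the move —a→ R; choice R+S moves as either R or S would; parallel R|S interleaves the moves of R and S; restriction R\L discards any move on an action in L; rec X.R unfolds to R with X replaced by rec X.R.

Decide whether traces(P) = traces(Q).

Reachable graph of P (3 states):
  m0 = (0 + 0)\{b} + (b.0 + b.0) + b.(a.0 + 0 | 0) → ··b··> m1, ··b··> m2
  m1 = 0 → stopped
  m2 = a.0 + 0 | 0 → ··a··> m1
Reachable graph of Q (3 states):
  n0 = (0 + 0)\{b} + (b.0 + a.0) + b.(a.0 + 0 | 0) → ··a··> n1, ··b··> n1, ··b··> n2
  n1 = 0 → stopped
  n2 = a.0 + 0 | 0 → ··a··> n1
Executing a from Q (initial set {n0}):
  after a @ step 1: {n1}
  ✓ Q
Executing a from P (initial set {m0}):
  after a @ step 1: ∅  — P cannot continue

NO — witness ⟨a⟩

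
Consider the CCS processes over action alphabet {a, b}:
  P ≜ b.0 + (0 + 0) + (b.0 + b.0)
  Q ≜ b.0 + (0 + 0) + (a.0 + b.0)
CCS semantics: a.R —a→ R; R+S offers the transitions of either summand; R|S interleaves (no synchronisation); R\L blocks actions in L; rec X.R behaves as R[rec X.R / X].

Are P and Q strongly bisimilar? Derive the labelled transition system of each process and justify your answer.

NO

Reachable graph of P (2 states):
  m0 = b.0 + (0 + 0) + (b.0 + b.0) ⊢ —b→ m1
  m1 = 0 ⊢ deadlocked
Reachable graph of Q (2 states):
  n0 = b.0 + (0 + 0) + (a.0 + b.0) ⊢ —a→ n1, —b→ n1
  n1 = 0 ⊢ deadlocked
Bisimilarity quotient blocks:
  B0 = {m0}
  B1 = {m1, n1}
  B2 = {n0}
m0 ∈ B0, n0 ∈ B2 → different blocks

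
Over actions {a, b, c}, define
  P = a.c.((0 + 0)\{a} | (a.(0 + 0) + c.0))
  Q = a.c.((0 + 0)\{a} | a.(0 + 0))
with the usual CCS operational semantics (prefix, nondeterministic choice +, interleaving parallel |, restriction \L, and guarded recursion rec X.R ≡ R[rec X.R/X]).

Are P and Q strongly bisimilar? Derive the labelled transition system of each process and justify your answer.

NO

P's transition system — 5 states:
  p0 = a.c.((0 + 0)\{a} | (a.(0 + 0) + c.0)) :: =a=> p1
  p1 = c.((0 + 0)\{a} | (a.(0 + 0) + c.0)) :: =c=> p2
  p2 = (0 + 0)\{a} | (a.(0 + 0) + c.0) :: =a=> p3, =c=> p4
  p3 = (0 + 0)\{a} | (0 + 0) :: deadlocked
  p4 = (0 + 0)\{a} | 0 :: deadlocked
Q's transition system — 4 states:
  q0 = a.c.((0 + 0)\{a} | a.(0 + 0)) :: =a=> q1
  q1 = c.((0 + 0)\{a} | a.(0 + 0)) :: =c=> q2
  q2 = (0 + 0)\{a} | a.(0 + 0) :: =a=> q3
  q3 = (0 + 0)\{a} | (0 + 0) :: deadlocked
Partition-refinement fixed point:
  B0 = {p0}
  B1 = {p1}
  B2 = {p2}
  B3 = {p3, p4, q3}
  B4 = {q0}
  B5 = {q1}
  B6 = {q2}
p0 ∈ B0, q0 ∈ B4 → different blocks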